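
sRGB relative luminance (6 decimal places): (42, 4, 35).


Linearize each channel (sRGB transfer function): c = v/255; c_lin = c/12.92 if c ≤ 0.04045, else ((c+0.055)/1.055)^2.4
  R: 42/255 ≈ 0.164706 > 0.04045 → ((0.164706+0.055)/1.055)^2.4 ≈ 0.023153
  G: 4/255 ≈ 0.015686 ≤ 0.04045 → 0.015686/12.92 ≈ 0.001214
  B: 35/255 ≈ 0.137255 > 0.04045 → ((0.137255+0.055)/1.055)^2.4 ≈ 0.016807
R_lin = 0.023153, G_lin = 0.001214, B_lin = 0.016807
L = 0.2126×R + 0.7152×G + 0.0722×B
L = 0.2126×0.023153 + 0.7152×0.001214 + 0.0722×0.016807
L ≈ 0.007004


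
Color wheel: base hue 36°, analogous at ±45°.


Base hue: 36°
Left analog: (36 - 45) mod 360 = 351°
Right analog: (36 + 45) mod 360 = 81°
Analogous hues = 351° and 81°


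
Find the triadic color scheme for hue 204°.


Triadic: equally spaced at 120° intervals
H1 = 204°
H2 = (204 + 120) mod 360 = 324°
H3 = (204 + 240) mod 360 = 84°
Triadic = 204°, 324°, 84°


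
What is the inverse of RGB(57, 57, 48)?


Invert: (255-R, 255-G, 255-B)
R: 255-57 = 198
G: 255-57 = 198
B: 255-48 = 207
= RGB(198, 198, 207)


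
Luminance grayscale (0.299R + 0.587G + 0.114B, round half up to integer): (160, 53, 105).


Gray = 0.299×R + 0.587×G + 0.114×B
Gray = 0.299×160 + 0.587×53 + 0.114×105
Gray = 47.840 + 31.111 + 11.970
Gray = 90.921 → round half up → 91
Gray = 91


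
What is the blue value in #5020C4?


Color: #5020C4
R = 50 = 80
G = 20 = 32
B = C4 = 196
Blue = 196


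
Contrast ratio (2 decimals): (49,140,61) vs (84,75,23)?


Linearize each sRGB channel c=v/255: c/12.92 if c ≤ 0.04045 else ((c+0.055)/1.055)^2.4
L = 0.2126×R_lin + 0.7152×G_lin + 0.0722×B_lin
Color 1 (49,140,61):
  R=49: 49/255≈0.1922 > 0.04045 → ((0.1922+0.055)/1.055)^2.4 ≈ 0.03071
  G=140: 140/255≈0.5490 > 0.04045 → ((0.5490+0.055)/1.055)^2.4 ≈ 0.26225
  B=61: 61/255≈0.2392 > 0.04045 → ((0.2392+0.055)/1.055)^2.4 ≈ 0.04667
  L1 = 0.2126×0.03071 + 0.7152×0.26225 + 0.0722×0.04667 ≈ 0.19746
Color 2 (84,75,23):
  R=84: 84/255≈0.3294 > 0.04045 → ((0.3294+0.055)/1.055)^2.4 ≈ 0.08866
  G=75: 75/255≈0.2941 > 0.04045 → ((0.2941+0.055)/1.055)^2.4 ≈ 0.07036
  B=23: 23/255≈0.0902 > 0.04045 → ((0.0902+0.055)/1.055)^2.4 ≈ 0.00857
  L2 = 0.2126×0.08866 + 0.7152×0.07036 + 0.0722×0.00857 ≈ 0.06979
Lighter = 0.19746, Darker = 0.06979
Ratio = (L_lighter + 0.05) / (L_darker + 0.05)
Ratio = (0.19746 + 0.05) / (0.06979 + 0.05) = 0.24746 / 0.11979 ≈ 2.0658
Ratio ≈ 2.07:1


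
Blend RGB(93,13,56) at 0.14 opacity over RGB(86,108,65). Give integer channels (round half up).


C = α×F + (1-α)×B, with 1-α = 0.86
R: 0.14×93 + 0.86×86 = 13.02 + 73.96 = 86.98 → 87
G: 0.14×13 + 0.86×108 = 1.82 + 92.88 = 94.70 → 95
B: 0.14×56 + 0.86×65 = 7.84 + 55.90 = 63.74 → 64
= RGB(87, 95, 64)


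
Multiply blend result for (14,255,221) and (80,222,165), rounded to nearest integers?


Multiply: C = A×B/255, rounded to nearest integer
R: 14×80/255 = 1120/255 ≈ 4.392 → 4
G: 255×222/255 = 56610/255 ≈ 222.000 → 222
B: 221×165/255 = 36465/255 ≈ 143.000 → 143
= RGB(4, 222, 143)


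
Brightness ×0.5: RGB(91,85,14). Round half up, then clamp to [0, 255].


Multiply each channel by 0.5, round half up, clamp to [0, 255]
R: 91×0.5 = 45.5 → round → 46
G: 85×0.5 = 42.5 → round → 43
B: 14×0.5 = 7
= RGB(46, 43, 7)


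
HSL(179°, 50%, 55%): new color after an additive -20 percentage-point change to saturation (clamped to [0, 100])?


Original S = 50%
Adjustment = -20 percentage points
New S = 50 + (-20) = 30
Clamp to [0, 100] → 30
= HSL(179°, 30%, 55%)


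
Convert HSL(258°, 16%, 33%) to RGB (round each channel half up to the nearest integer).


H=258°, S=0.16, L=0.33
C = (1-|2L-1|)×S = (1-|-0.34|)×0.16 = 0.1056
H' = H/60 = 258/60 ≈ 4.3000; X = C×(1-|H' mod 2 - 1|) = 0.03168
m = L - C/2 = 0.33 - 0.0528 = 0.2772
Sector ⌊H'⌋ = 4 → (R',G',B') = (0.03168, 0.0, 0.1056)
RGB = ((R'+m)×255, (G'+m)×255, (B'+m)×255) = (78.7644, 70.686, 97.614)
Round half up → RGB(79, 71, 98)


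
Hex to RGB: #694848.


69 → 105 (R)
48 → 72 (G)
48 → 72 (B)
= RGB(105, 72, 72)


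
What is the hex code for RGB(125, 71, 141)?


R = 125 → 7D (hex)
G = 71 → 47 (hex)
B = 141 → 8D (hex)
Hex = #7D478D


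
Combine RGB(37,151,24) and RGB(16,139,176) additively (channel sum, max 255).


Additive: each channel = min(255, C₁+C₂)
R: 37+16 = 53 → 53
G: 151+139 = 290 → 255
B: 24+176 = 200 → 200
= RGB(53, 255, 200)


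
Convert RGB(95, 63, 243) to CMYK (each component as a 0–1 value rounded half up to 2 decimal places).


R'=95/255≈0.3725, G'=63/255≈0.2471, B'=243/255≈0.9529
K = 1 - max(R',G',B') = 1 - 243/255 = 12/255 = 0.04705… → 0.05
(1-R'-K)/(1-K) simplifies to (max-R)/max with max = 243:
C = (243-95)/243 = 148/243 = 0.60905… → 0.61
M = (243-63)/243 = 180/243 = 0.74074… → 0.74
Y = (243-243)/243 = 0/243 = 0 → 0.00
= CMYK(0.61, 0.74, 0.00, 0.05)


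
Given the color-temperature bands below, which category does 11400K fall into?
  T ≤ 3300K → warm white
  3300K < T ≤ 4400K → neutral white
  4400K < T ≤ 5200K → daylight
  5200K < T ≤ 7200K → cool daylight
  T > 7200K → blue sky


Temperature: 11400K
11400K > 7200K → blue sky
Classification: blue sky


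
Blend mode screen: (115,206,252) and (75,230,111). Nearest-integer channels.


Screen: C = 255 - (255-A)×(255-B)/255, rounded to nearest integer
R: 255 - (255-115)×(255-75)/255 = 255 - 25200/255 ≈ 255 - 98.824 = 156.176 → 156
G: 255 - (255-206)×(255-230)/255 = 255 - 1225/255 ≈ 255 - 4.804 = 250.196 → 250
B: 255 - (255-252)×(255-111)/255 = 255 - 432/255 ≈ 255 - 1.694 = 253.306 → 253
= RGB(156, 250, 253)


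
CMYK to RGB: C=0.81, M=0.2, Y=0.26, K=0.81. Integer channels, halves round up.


R = 255 × (1-C) × (1-K) = 255 × 0.19 × 0.19 = 9.2055 → 9
G = 255 × (1-M) × (1-K) = 255 × 0.80 × 0.19 = 38.76 → 39
B = 255 × (1-Y) × (1-K) = 255 × 0.74 × 0.19 = 35.853 → 36
= RGB(9, 39, 36)


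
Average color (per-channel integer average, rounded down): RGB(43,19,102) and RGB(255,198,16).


Midpoint: each channel = ⌊(C₁+C₂)/2⌋
R: ⌊(43+255)/2⌋ = 149
G: ⌊(19+198)/2⌋ = 108
B: ⌊(102+16)/2⌋ = 59
= RGB(149, 108, 59)


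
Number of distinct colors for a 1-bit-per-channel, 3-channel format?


Total bits = 1 bits/channel × 3 channels = 3 bits
Distinct colors = 2^3
= 8 colors


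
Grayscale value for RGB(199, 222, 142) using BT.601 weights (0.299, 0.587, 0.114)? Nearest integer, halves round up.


Gray = 0.299×R + 0.587×G + 0.114×B
Gray = 0.299×199 + 0.587×222 + 0.114×142
Gray = 59.501 + 130.314 + 16.188
Gray = 206.003 → round half up → 206
Gray = 206


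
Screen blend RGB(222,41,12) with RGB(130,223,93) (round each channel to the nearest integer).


Screen: C = 255 - (255-A)×(255-B)/255, rounded to nearest integer
R: 255 - (255-222)×(255-130)/255 = 255 - 4125/255 ≈ 255 - 16.176 = 238.824 → 239
G: 255 - (255-41)×(255-223)/255 = 255 - 6848/255 ≈ 255 - 26.855 = 228.145 → 228
B: 255 - (255-12)×(255-93)/255 = 255 - 39366/255 ≈ 255 - 154.376 = 100.624 → 101
= RGB(239, 228, 101)


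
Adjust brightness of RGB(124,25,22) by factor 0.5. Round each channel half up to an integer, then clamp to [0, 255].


Multiply each channel by 0.5, round half up, clamp to [0, 255]
R: 124×0.5 = 62
G: 25×0.5 = 12.5 → round → 13
B: 22×0.5 = 11
= RGB(62, 13, 11)


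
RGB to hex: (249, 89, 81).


R = 249 → F9 (hex)
G = 89 → 59 (hex)
B = 81 → 51 (hex)
Hex = #F95951


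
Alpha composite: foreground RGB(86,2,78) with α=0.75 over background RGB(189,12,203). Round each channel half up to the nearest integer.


C = α×F + (1-α)×B, with 1-α = 0.25
R: 0.75×86 + 0.25×189 = 64.50 + 47.25 = 111.75 → 112
G: 0.75×2 + 0.25×12 = 1.50 + 3.00 = 4.50 → 5
B: 0.75×78 + 0.25×203 = 58.50 + 50.75 = 109.25 → 109
= RGB(112, 5, 109)


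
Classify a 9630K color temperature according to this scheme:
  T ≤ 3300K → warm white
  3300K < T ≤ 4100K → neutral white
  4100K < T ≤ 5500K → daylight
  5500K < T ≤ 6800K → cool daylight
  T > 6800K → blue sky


Temperature: 9630K
9630K > 6800K → blue sky
Classification: blue sky


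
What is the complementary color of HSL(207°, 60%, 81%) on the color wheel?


Complement = opposite side of color wheel = hue + 180°
H' = (207 + 180) mod 360 = 27°
S and L unchanged.
= HSL(27°, 60%, 81%)


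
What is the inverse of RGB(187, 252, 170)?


Invert: (255-R, 255-G, 255-B)
R: 255-187 = 68
G: 255-252 = 3
B: 255-170 = 85
= RGB(68, 3, 85)


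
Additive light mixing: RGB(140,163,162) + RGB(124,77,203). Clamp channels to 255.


Additive: each channel = min(255, C₁+C₂)
R: 140+124 = 264 → 255
G: 163+77 = 240 → 240
B: 162+203 = 365 → 255
= RGB(255, 240, 255)


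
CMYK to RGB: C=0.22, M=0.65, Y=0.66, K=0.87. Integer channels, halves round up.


R = 255 × (1-C) × (1-K) = 255 × 0.78 × 0.13 = 25.857 → 26
G = 255 × (1-M) × (1-K) = 255 × 0.35 × 0.13 = 11.6025 → 12
B = 255 × (1-Y) × (1-K) = 255 × 0.34 × 0.13 = 11.271 → 11
= RGB(26, 12, 11)


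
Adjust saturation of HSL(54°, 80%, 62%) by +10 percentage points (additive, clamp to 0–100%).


Original S = 80%
Adjustment = +10 percentage points
New S = 80 + (10) = 90
Clamp to [0, 100] → 90
= HSL(54°, 90%, 62%)


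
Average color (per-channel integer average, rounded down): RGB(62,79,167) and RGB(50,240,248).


Midpoint: each channel = ⌊(C₁+C₂)/2⌋
R: ⌊(62+50)/2⌋ = 56
G: ⌊(79+240)/2⌋ = 159
B: ⌊(167+248)/2⌋ = 207
= RGB(56, 159, 207)


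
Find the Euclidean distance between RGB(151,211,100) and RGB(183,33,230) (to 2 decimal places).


d = √[(R₁-R₂)² + (G₁-G₂)² + (B₁-B₂)²]
d = √[(151-183)² + (211-33)² + (100-230)²]
d = √[1024 + 31684 + 16900]
d = √49608
d ≈ 222.73


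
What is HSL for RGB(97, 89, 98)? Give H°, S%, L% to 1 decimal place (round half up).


Normalize: R'=97/255≈0.3804, G'=89/255≈0.3490, B'=98/255≈0.3843
Max=98/255, Min=89/255, Δ=Max-Min=9/255
L = (Max+Min)/2 = (98+89)/510 = 187/510 = 0.36666… → L = 36.7%
L ≤ 0.5 → S = Δ/(Max+Min) = 9/(98+89) = 9/187 = 0.04812… → S = 4.8%
(the 1/255 factors cancel in S and H, so raw channel differences can be used)
Max is B' → H = 60 × ((R-G)/Δ + 4) = 60 × ((97-89)/9 + 4)
  8/9 + 4 = 0.8888… + 4 = 4.8888…
  H = 60 × 4.8888… = 293.333…° → H = 293.3°
= HSL(293.3°, 4.8%, 36.7%)


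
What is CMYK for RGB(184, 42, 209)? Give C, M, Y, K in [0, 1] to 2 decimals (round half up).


R'=184/255≈0.7216, G'=42/255≈0.1647, B'=209/255≈0.8196
K = 1 - max(R',G',B') = 1 - 209/255 = 46/255 = 0.18039… → 0.18
(1-R'-K)/(1-K) simplifies to (max-R)/max with max = 209:
C = (209-184)/209 = 25/209 = 0.11961… → 0.12
M = (209-42)/209 = 167/209 = 0.79904… → 0.80
Y = (209-209)/209 = 0/209 = 0 → 0.00
= CMYK(0.12, 0.80, 0.00, 0.18)


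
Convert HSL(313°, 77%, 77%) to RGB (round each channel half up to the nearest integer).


H=313°, S=0.77, L=0.77
C = (1-|2L-1|)×S = (1-|0.54|)×0.77 = 0.3542
H' = H/60 = 313/60 ≈ 5.2167; X = C×(1-|H' mod 2 - 1|) ≈ 0.2775
m = L - C/2 = 0.77 - 0.1771 = 0.5929
Sector ⌊H'⌋ = 5 → (R',G',B') = (0.3542, 0.0, ≈0.2775)
RGB = ((R'+m)×255, (G'+m)×255, (B'+m)×255) = (241.5105, 151.1895, 221.94095)
Round half up → RGB(242, 151, 222)


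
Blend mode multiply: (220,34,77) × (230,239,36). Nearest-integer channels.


Multiply: C = A×B/255, rounded to nearest integer
R: 220×230/255 = 50600/255 ≈ 198.431 → 198
G: 34×239/255 = 8126/255 ≈ 31.867 → 32
B: 77×36/255 = 2772/255 ≈ 10.871 → 11
= RGB(198, 32, 11)


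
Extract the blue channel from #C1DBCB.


Color: #C1DBCB
R = C1 = 193
G = DB = 219
B = CB = 203
Blue = 203


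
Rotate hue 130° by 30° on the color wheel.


New hue = (H + rotation) mod 360
New hue = (130 + 30) mod 360
= 160 mod 360
= 160°


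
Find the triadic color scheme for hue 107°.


Triadic: equally spaced at 120° intervals
H1 = 107°
H2 = (107 + 120) mod 360 = 227°
H3 = (107 + 240) mod 360 = 347°
Triadic = 107°, 227°, 347°


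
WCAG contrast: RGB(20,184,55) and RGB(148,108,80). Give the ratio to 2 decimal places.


Linearize each sRGB channel c=v/255: c/12.92 if c ≤ 0.04045 else ((c+0.055)/1.055)^2.4
L = 0.2126×R_lin + 0.7152×G_lin + 0.0722×B_lin
Color 1 (20,184,55):
  R=20: 20/255≈0.0784 > 0.04045 → ((0.0784+0.055)/1.055)^2.4 ≈ 0.00700
  G=184: 184/255≈0.7216 > 0.04045 → ((0.7216+0.055)/1.055)^2.4 ≈ 0.47932
  B=55: 55/255≈0.2157 > 0.04045 → ((0.2157+0.055)/1.055)^2.4 ≈ 0.03820
  L1 = 0.2126×0.00700 + 0.7152×0.47932 + 0.0722×0.03820 ≈ 0.34706
Color 2 (148,108,80):
  R=148: 148/255≈0.5804 > 0.04045 → ((0.5804+0.055)/1.055)^2.4 ≈ 0.29614
  G=108: 108/255≈0.4235 > 0.04045 → ((0.4235+0.055)/1.055)^2.4 ≈ 0.14996
  B=80: 80/255≈0.3137 > 0.04045 → ((0.3137+0.055)/1.055)^2.4 ≈ 0.08022
  L2 = 0.2126×0.29614 + 0.7152×0.14996 + 0.0722×0.08022 ≈ 0.17600
Lighter = 0.34706, Darker = 0.17600
Ratio = (L_lighter + 0.05) / (L_darker + 0.05)
Ratio = (0.34706 + 0.05) / (0.17600 + 0.05) = 0.39706 / 0.22600 ≈ 1.7569
Ratio ≈ 1.76:1


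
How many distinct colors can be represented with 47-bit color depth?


Colors = 2^bits = 2^47
= 140,737,488,355,328 colors


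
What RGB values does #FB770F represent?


FB → 251 (R)
77 → 119 (G)
0F → 15 (B)
= RGB(251, 119, 15)


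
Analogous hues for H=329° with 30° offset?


Base hue: 329°
Left analog: (329 - 30) mod 360 = 299°
Right analog: (329 + 30) mod 360 = 359°
Analogous hues = 299° and 359°


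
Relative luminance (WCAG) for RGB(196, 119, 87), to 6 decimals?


Linearize each channel (sRGB transfer function): c = v/255; c_lin = c/12.92 if c ≤ 0.04045, else ((c+0.055)/1.055)^2.4
  R: 196/255 ≈ 0.768627 > 0.04045 → ((0.768627+0.055)/1.055)^2.4 ≈ 0.552011
  G: 119/255 ≈ 0.466667 > 0.04045 → ((0.466667+0.055)/1.055)^2.4 ≈ 0.184475
  B: 87/255 ≈ 0.341176 > 0.04045 → ((0.341176+0.055)/1.055)^2.4 ≈ 0.095307
R_lin = 0.552011, G_lin = 0.184475, B_lin = 0.095307
L = 0.2126×R + 0.7152×G + 0.0722×B
L = 0.2126×0.552011 + 0.7152×0.184475 + 0.0722×0.095307
L ≈ 0.256175


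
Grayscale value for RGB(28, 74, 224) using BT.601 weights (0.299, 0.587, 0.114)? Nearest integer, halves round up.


Gray = 0.299×R + 0.587×G + 0.114×B
Gray = 0.299×28 + 0.587×74 + 0.114×224
Gray = 8.372 + 43.438 + 25.536
Gray = 77.346 → round half up → 77
Gray = 77


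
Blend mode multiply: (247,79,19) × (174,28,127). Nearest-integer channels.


Multiply: C = A×B/255, rounded to nearest integer
R: 247×174/255 = 42978/255 ≈ 168.541 → 169
G: 79×28/255 = 2212/255 ≈ 8.675 → 9
B: 19×127/255 = 2413/255 ≈ 9.463 → 9
= RGB(169, 9, 9)


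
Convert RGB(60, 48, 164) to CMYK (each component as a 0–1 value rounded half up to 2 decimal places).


R'=60/255≈0.2353, G'=48/255≈0.1882, B'=164/255≈0.6431
K = 1 - max(R',G',B') = 1 - 164/255 = 91/255 = 0.35686… → 0.36
(1-R'-K)/(1-K) simplifies to (max-R)/max with max = 164:
C = (164-60)/164 = 104/164 = 0.63414… → 0.63
M = (164-48)/164 = 116/164 = 0.70731… → 0.71
Y = (164-164)/164 = 0/164 = 0 → 0.00
= CMYK(0.63, 0.71, 0.00, 0.36)


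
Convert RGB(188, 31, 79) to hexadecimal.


R = 188 → BC (hex)
G = 31 → 1F (hex)
B = 79 → 4F (hex)
Hex = #BC1F4F


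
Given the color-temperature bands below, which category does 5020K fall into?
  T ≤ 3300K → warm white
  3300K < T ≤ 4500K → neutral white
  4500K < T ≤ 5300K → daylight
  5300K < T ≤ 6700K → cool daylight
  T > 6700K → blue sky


Temperature: 5020K
4500K < 5020K ≤ 5300K → daylight
Classification: daylight


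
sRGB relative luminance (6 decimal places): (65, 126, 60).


Linearize each channel (sRGB transfer function): c = v/255; c_lin = c/12.92 if c ≤ 0.04045, else ((c+0.055)/1.055)^2.4
  R: 65/255 ≈ 0.254902 > 0.04045 → ((0.254902+0.055)/1.055)^2.4 ≈ 0.052861
  G: 126/255 ≈ 0.494118 > 0.04045 → ((0.494118+0.055)/1.055)^2.4 ≈ 0.208637
  B: 60/255 ≈ 0.235294 > 0.04045 → ((0.235294+0.055)/1.055)^2.4 ≈ 0.045186
R_lin = 0.052861, G_lin = 0.208637, B_lin = 0.045186
L = 0.2126×R + 0.7152×G + 0.0722×B
L = 0.2126×0.052861 + 0.7152×0.208637 + 0.0722×0.045186
L ≈ 0.163718


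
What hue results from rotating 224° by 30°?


New hue = (H + rotation) mod 360
New hue = (224 + 30) mod 360
= 254 mod 360
= 254°


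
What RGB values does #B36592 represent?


B3 → 179 (R)
65 → 101 (G)
92 → 146 (B)
= RGB(179, 101, 146)


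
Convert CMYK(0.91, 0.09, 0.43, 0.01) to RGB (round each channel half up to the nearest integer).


R = 255 × (1-C) × (1-K) = 255 × 0.09 × 0.99 = 22.7205 → 23
G = 255 × (1-M) × (1-K) = 255 × 0.91 × 0.99 = 229.7295 → 230
B = 255 × (1-Y) × (1-K) = 255 × 0.57 × 0.99 = 143.8965 → 144
= RGB(23, 230, 144)


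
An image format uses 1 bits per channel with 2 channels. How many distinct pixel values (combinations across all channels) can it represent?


Total bits = 1 bits/channel × 2 channels = 2 bits
Distinct pixel values = 2^2
= 4 pixel values


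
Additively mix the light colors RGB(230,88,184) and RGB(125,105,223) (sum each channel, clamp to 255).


Additive: each channel = min(255, C₁+C₂)
R: 230+125 = 355 → 255
G: 88+105 = 193 → 193
B: 184+223 = 407 → 255
= RGB(255, 193, 255)


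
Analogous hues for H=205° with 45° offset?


Base hue: 205°
Left analog: (205 - 45) mod 360 = 160°
Right analog: (205 + 45) mod 360 = 250°
Analogous hues = 160° and 250°


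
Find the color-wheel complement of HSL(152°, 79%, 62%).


Complement = opposite side of color wheel = hue + 180°
H' = (152 + 180) mod 360 = 332°
S and L unchanged.
= HSL(332°, 79%, 62%)


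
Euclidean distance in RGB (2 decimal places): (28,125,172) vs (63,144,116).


d = √[(R₁-R₂)² + (G₁-G₂)² + (B₁-B₂)²]
d = √[(28-63)² + (125-144)² + (172-116)²]
d = √[1225 + 361 + 3136]
d = √4722
d ≈ 68.72


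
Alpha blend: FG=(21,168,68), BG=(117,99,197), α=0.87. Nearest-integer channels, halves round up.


C = α×F + (1-α)×B, with 1-α = 0.13
R: 0.87×21 + 0.13×117 = 18.27 + 15.21 = 33.48 → 33
G: 0.87×168 + 0.13×99 = 146.16 + 12.87 = 159.03 → 159
B: 0.87×68 + 0.13×197 = 59.16 + 25.61 = 84.77 → 85
= RGB(33, 159, 85)


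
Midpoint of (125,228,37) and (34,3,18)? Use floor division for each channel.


Midpoint: each channel = ⌊(C₁+C₂)/2⌋
R: ⌊(125+34)/2⌋ = 79
G: ⌊(228+3)/2⌋ = 115
B: ⌊(37+18)/2⌋ = 27
= RGB(79, 115, 27)


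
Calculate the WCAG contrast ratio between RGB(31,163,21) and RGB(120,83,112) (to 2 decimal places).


Linearize each sRGB channel c=v/255: c/12.92 if c ≤ 0.04045 else ((c+0.055)/1.055)^2.4
L = 0.2126×R_lin + 0.7152×G_lin + 0.0722×B_lin
Color 1 (31,163,21):
  R=31: 31/255≈0.1216 > 0.04045 → ((0.1216+0.055)/1.055)^2.4 ≈ 0.01370
  G=163: 163/255≈0.6392 > 0.04045 → ((0.6392+0.055)/1.055)^2.4 ≈ 0.36625
  B=21: 21/255≈0.0824 > 0.04045 → ((0.0824+0.055)/1.055)^2.4 ≈ 0.00750
  L1 = 0.2126×0.01370 + 0.7152×0.36625 + 0.0722×0.00750 ≈ 0.26540
Color 2 (120,83,112):
  R=120: 120/255≈0.4706 > 0.04045 → ((0.4706+0.055)/1.055)^2.4 ≈ 0.18782
  G=83: 83/255≈0.3255 > 0.04045 → ((0.3255+0.055)/1.055)^2.4 ≈ 0.08650
  B=112: 112/255≈0.4392 > 0.04045 → ((0.4392+0.055)/1.055)^2.4 ≈ 0.16203
  L2 = 0.2126×0.18782 + 0.7152×0.08650 + 0.0722×0.16203 ≈ 0.11349
Lighter = 0.26540, Darker = 0.11349
Ratio = (L_lighter + 0.05) / (L_darker + 0.05)
Ratio = (0.26540 + 0.05) / (0.11349 + 0.05) = 0.31540 / 0.16349 ≈ 1.9291
Ratio ≈ 1.93:1


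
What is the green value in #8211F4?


Color: #8211F4
R = 82 = 130
G = 11 = 17
B = F4 = 244
Green = 17


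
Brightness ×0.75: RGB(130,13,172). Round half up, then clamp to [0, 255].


Multiply each channel by 0.75, round half up, clamp to [0, 255]
R: 130×0.75 = 97.5 → round → 98
G: 13×0.75 = 9.75 → round → 10
B: 172×0.75 = 129
= RGB(98, 10, 129)


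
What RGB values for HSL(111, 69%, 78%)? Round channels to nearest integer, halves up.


H=111°, S=0.69, L=0.78
C = (1-|2L-1|)×S = (1-|0.56|)×0.69 = 0.3036
H' = H/60 = 111/60 ≈ 1.8500; X = C×(1-|H' mod 2 - 1|) = 0.04554
m = L - C/2 = 0.78 - 0.1518 = 0.6282
Sector ⌊H'⌋ = 1 → (R',G',B') = (0.04554, 0.3036, 0.0)
RGB = ((R'+m)×255, (G'+m)×255, (B'+m)×255) = (171.8037, 237.609, 160.191)
Round half up → RGB(172, 238, 160)


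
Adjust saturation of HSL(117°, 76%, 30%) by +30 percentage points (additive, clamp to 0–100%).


Original S = 76%
Adjustment = +30 percentage points
New S = 76 + (30) = 106
Clamp to [0, 100] → 100
= HSL(117°, 100%, 30%)


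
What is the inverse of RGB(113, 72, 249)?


Invert: (255-R, 255-G, 255-B)
R: 255-113 = 142
G: 255-72 = 183
B: 255-249 = 6
= RGB(142, 183, 6)


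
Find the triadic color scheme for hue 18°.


Triadic: equally spaced at 120° intervals
H1 = 18°
H2 = (18 + 120) mod 360 = 138°
H3 = (18 + 240) mod 360 = 258°
Triadic = 18°, 138°, 258°


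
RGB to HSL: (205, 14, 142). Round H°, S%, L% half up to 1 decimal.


Normalize: R'=205/255≈0.8039, G'=14/255≈0.0549, B'=142/255≈0.5569
Max=205/255, Min=14/255, Δ=Max-Min=191/255
L = (Max+Min)/2 = (205+14)/510 = 219/510 = 0.42941… → L = 42.9%
L ≤ 0.5 → S = Δ/(Max+Min) = 191/(205+14) = 191/219 = 0.87214… → S = 87.2%
(the 1/255 factors cancel in S and H, so raw channel differences can be used)
Max is R' → H = 60 × (((G-B)/Δ) mod 6) = 60 × (((14-142)/191) mod 6)
  (-128)/191 = -0.6701…; negative, so add 6 → 5.3298…
  H = 60 × 5.3298… = 319.790…° → H = 319.8°
= HSL(319.8°, 87.2%, 42.9%)


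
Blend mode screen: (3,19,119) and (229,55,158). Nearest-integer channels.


Screen: C = 255 - (255-A)×(255-B)/255, rounded to nearest integer
R: 255 - (255-3)×(255-229)/255 = 255 - 6552/255 ≈ 255 - 25.694 = 229.306 → 229
G: 255 - (255-19)×(255-55)/255 = 255 - 47200/255 ≈ 255 - 185.098 = 69.902 → 70
B: 255 - (255-119)×(255-158)/255 = 255 - 13192/255 ≈ 255 - 51.733 = 203.267 → 203
= RGB(229, 70, 203)


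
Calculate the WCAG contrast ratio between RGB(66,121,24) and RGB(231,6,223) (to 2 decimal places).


Linearize each sRGB channel c=v/255: c/12.92 if c ≤ 0.04045 else ((c+0.055)/1.055)^2.4
L = 0.2126×R_lin + 0.7152×G_lin + 0.0722×B_lin
Color 1 (66,121,24):
  R=66: 66/255≈0.2588 > 0.04045 → ((0.2588+0.055)/1.055)^2.4 ≈ 0.05448
  G=121: 121/255≈0.4745 > 0.04045 → ((0.4745+0.055)/1.055)^2.4 ≈ 0.19120
  B=24: 24/255≈0.0941 > 0.04045 → ((0.0941+0.055)/1.055)^2.4 ≈ 0.00913
  L1 = 0.2126×0.05448 + 0.7152×0.19120 + 0.0722×0.00913 ≈ 0.14899
Color 2 (231,6,223):
  R=231: 231/255≈0.9059 > 0.04045 → ((0.9059+0.055)/1.055)^2.4 ≈ 0.79910
  G=6: 6/255≈0.0235 ≤ 0.04045 → 0.0235/12.92 ≈ 0.00182
  B=223: 223/255≈0.8745 > 0.04045 → ((0.8745+0.055)/1.055)^2.4 ≈ 0.73791
  L2 = 0.2126×0.79910 + 0.7152×0.00182 + 0.0722×0.73791 ≈ 0.22447
Lighter = 0.22447, Darker = 0.14899
Ratio = (L_lighter + 0.05) / (L_darker + 0.05)
Ratio = (0.22447 + 0.05) / (0.14899 + 0.05) = 0.27447 / 0.19899 ≈ 1.3793
Ratio ≈ 1.38:1


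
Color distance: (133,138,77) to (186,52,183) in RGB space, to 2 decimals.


d = √[(R₁-R₂)² + (G₁-G₂)² + (B₁-B₂)²]
d = √[(133-186)² + (138-52)² + (77-183)²]
d = √[2809 + 7396 + 11236]
d = √21441
d ≈ 146.43


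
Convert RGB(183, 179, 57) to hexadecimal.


R = 183 → B7 (hex)
G = 179 → B3 (hex)
B = 57 → 39 (hex)
Hex = #B7B339


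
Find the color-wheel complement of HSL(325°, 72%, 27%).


Complement = opposite side of color wheel = hue + 180°
H' = (325 + 180) mod 360 = 145°
S and L unchanged.
= HSL(145°, 72%, 27%)


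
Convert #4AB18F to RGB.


4A → 74 (R)
B1 → 177 (G)
8F → 143 (B)
= RGB(74, 177, 143)


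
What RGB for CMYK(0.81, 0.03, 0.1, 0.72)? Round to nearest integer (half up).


R = 255 × (1-C) × (1-K) = 255 × 0.19 × 0.28 = 13.566 → 14
G = 255 × (1-M) × (1-K) = 255 × 0.97 × 0.28 = 69.258 → 69
B = 255 × (1-Y) × (1-K) = 255 × 0.90 × 0.28 = 64.26 → 64
= RGB(14, 69, 64)


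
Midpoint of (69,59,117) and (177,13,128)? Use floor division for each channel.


Midpoint: each channel = ⌊(C₁+C₂)/2⌋
R: ⌊(69+177)/2⌋ = 123
G: ⌊(59+13)/2⌋ = 36
B: ⌊(117+128)/2⌋ = 122
= RGB(123, 36, 122)


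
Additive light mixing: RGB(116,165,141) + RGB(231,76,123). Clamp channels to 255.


Additive: each channel = min(255, C₁+C₂)
R: 116+231 = 347 → 255
G: 165+76 = 241 → 241
B: 141+123 = 264 → 255
= RGB(255, 241, 255)


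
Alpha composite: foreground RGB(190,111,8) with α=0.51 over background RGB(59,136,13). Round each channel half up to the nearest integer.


C = α×F + (1-α)×B, with 1-α = 0.49
R: 0.51×190 + 0.49×59 = 96.90 + 28.91 = 125.81 → 126
G: 0.51×111 + 0.49×136 = 56.61 + 66.64 = 123.25 → 123
B: 0.51×8 + 0.49×13 = 4.08 + 6.37 = 10.45 → 10
= RGB(126, 123, 10)


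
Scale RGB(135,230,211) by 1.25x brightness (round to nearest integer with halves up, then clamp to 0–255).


Multiply each channel by 1.25, round half up, clamp to [0, 255]
R: 135×1.25 = 168.75 → round → 169
G: 230×1.25 = 287.5 → round → 288 → clamp → 255
B: 211×1.25 = 263.75 → round → 264 → clamp → 255
= RGB(169, 255, 255)


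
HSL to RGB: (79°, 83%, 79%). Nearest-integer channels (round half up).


H=79°, S=0.83, L=0.79
C = (1-|2L-1|)×S = (1-|0.58|)×0.83 = 0.3486
H' = H/60 = 79/60 ≈ 1.3167; X = C×(1-|H' mod 2 - 1|) = 0.23821
m = L - C/2 = 0.79 - 0.1743 = 0.6157
Sector ⌊H'⌋ = 1 → (R',G',B') = (0.23821, 0.3486, 0.0)
RGB = ((R'+m)×255, (G'+m)×255, (B'+m)×255) = (217.74705, 245.8965, 157.0035)
Round half up → RGB(218, 246, 157)


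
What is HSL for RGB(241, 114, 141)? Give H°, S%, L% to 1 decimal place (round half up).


Normalize: R'=241/255≈0.9451, G'=114/255≈0.4471, B'=141/255≈0.5529
Max=241/255, Min=114/255, Δ=Max-Min=127/255
L = (Max+Min)/2 = (241+114)/510 = 355/510 = 0.69607… → L = 69.6%
L > 0.5 → S = Δ/(2-Max-Min) = 127/(510-241-114) = 127/155 = 0.81935… → S = 81.9%
(the 1/255 factors cancel in S and H, so raw channel differences can be used)
Max is R' → H = 60 × (((G-B)/Δ) mod 6) = 60 × (((114-141)/127) mod 6)
  (-27)/127 = -0.2125…; negative, so add 6 → 5.7874…
  H = 60 × 5.7874… = 347.244…° → H = 347.2°
= HSL(347.2°, 81.9%, 69.6%)


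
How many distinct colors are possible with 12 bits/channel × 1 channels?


Total bits = 12 bits/channel × 1 channels = 12 bits
Distinct colors = 2^12
= 4,096 colors


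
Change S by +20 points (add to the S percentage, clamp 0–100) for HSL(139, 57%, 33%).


Original S = 57%
Adjustment = +20 percentage points
New S = 57 + (20) = 77
Clamp to [0, 100] → 77
= HSL(139°, 77%, 33%)


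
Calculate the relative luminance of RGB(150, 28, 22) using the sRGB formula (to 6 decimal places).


Linearize each channel (sRGB transfer function): c = v/255; c_lin = c/12.92 if c ≤ 0.04045, else ((c+0.055)/1.055)^2.4
  R: 150/255 ≈ 0.588235 > 0.04045 → ((0.588235+0.055)/1.055)^2.4 ≈ 0.304987
  G: 28/255 ≈ 0.109804 > 0.04045 → ((0.109804+0.055)/1.055)^2.4 ≈ 0.011612
  B: 22/255 ≈ 0.086275 > 0.04045 → ((0.086275+0.055)/1.055)^2.4 ≈ 0.008023
R_lin = 0.304987, G_lin = 0.011612, B_lin = 0.008023
L = 0.2126×R + 0.7152×G + 0.0722×B
L = 0.2126×0.304987 + 0.7152×0.011612 + 0.0722×0.008023
L ≈ 0.073725


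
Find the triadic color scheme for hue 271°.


Triadic: equally spaced at 120° intervals
H1 = 271°
H2 = (271 + 120) mod 360 = 31°
H3 = (271 + 240) mod 360 = 151°
Triadic = 271°, 31°, 151°


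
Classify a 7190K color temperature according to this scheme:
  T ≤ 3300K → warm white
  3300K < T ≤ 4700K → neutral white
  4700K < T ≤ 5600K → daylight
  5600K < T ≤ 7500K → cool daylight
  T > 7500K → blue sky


Temperature: 7190K
5600K < 7190K ≤ 7500K → cool daylight
Classification: cool daylight


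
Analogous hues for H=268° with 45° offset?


Base hue: 268°
Left analog: (268 - 45) mod 360 = 223°
Right analog: (268 + 45) mod 360 = 313°
Analogous hues = 223° and 313°


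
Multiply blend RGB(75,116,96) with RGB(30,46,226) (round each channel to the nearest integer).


Multiply: C = A×B/255, rounded to nearest integer
R: 75×30/255 = 2250/255 ≈ 8.824 → 9
G: 116×46/255 = 5336/255 ≈ 20.925 → 21
B: 96×226/255 = 21696/255 ≈ 85.082 → 85
= RGB(9, 21, 85)


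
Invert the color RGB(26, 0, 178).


Invert: (255-R, 255-G, 255-B)
R: 255-26 = 229
G: 255-0 = 255
B: 255-178 = 77
= RGB(229, 255, 77)


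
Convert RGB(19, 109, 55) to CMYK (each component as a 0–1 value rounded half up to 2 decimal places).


R'=19/255≈0.0745, G'=109/255≈0.4275, B'=55/255≈0.2157
K = 1 - max(R',G',B') = 1 - 109/255 = 146/255 = 0.57254… → 0.57
(1-R'-K)/(1-K) simplifies to (max-R)/max with max = 109:
C = (109-19)/109 = 90/109 = 0.82568… → 0.83
M = (109-109)/109 = 0/109 = 0 → 0.00
Y = (109-55)/109 = 54/109 = 0.49541… → 0.50
= CMYK(0.83, 0.00, 0.50, 0.57)


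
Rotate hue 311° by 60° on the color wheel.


New hue = (H + rotation) mod 360
New hue = (311 + 60) mod 360
= 371 mod 360
= 11°


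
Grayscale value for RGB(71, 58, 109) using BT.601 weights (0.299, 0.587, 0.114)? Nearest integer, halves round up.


Gray = 0.299×R + 0.587×G + 0.114×B
Gray = 0.299×71 + 0.587×58 + 0.114×109
Gray = 21.229 + 34.046 + 12.426
Gray = 67.701 → round half up → 68
Gray = 68


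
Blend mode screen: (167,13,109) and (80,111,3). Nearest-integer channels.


Screen: C = 255 - (255-A)×(255-B)/255, rounded to nearest integer
R: 255 - (255-167)×(255-80)/255 = 255 - 15400/255 ≈ 255 - 60.392 = 194.608 → 195
G: 255 - (255-13)×(255-111)/255 = 255 - 34848/255 ≈ 255 - 136.659 = 118.341 → 118
B: 255 - (255-109)×(255-3)/255 = 255 - 36792/255 ≈ 255 - 144.282 = 110.718 → 111
= RGB(195, 118, 111)


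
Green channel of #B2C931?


Color: #B2C931
R = B2 = 178
G = C9 = 201
B = 31 = 49
Green = 201


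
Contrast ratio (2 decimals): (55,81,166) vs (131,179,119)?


Linearize each sRGB channel c=v/255: c/12.92 if c ≤ 0.04045 else ((c+0.055)/1.055)^2.4
L = 0.2126×R_lin + 0.7152×G_lin + 0.0722×B_lin
Color 1 (55,81,166):
  R=55: 55/255≈0.2157 > 0.04045 → ((0.2157+0.055)/1.055)^2.4 ≈ 0.03820
  G=81: 81/255≈0.3176 > 0.04045 → ((0.3176+0.055)/1.055)^2.4 ≈ 0.08228
  B=166: 166/255≈0.6510 > 0.04045 → ((0.6510+0.055)/1.055)^2.4 ≈ 0.38133
  L1 = 0.2126×0.03820 + 0.7152×0.08228 + 0.0722×0.38133 ≈ 0.09450
Color 2 (131,179,119):
  R=131: 131/255≈0.5137 > 0.04045 → ((0.5137+0.055)/1.055)^2.4 ≈ 0.22697
  G=179: 179/255≈0.7020 > 0.04045 → ((0.7020+0.055)/1.055)^2.4 ≈ 0.45079
  B=119: 119/255≈0.4667 > 0.04045 → ((0.4667+0.055)/1.055)^2.4 ≈ 0.18447
  L2 = 0.2126×0.22697 + 0.7152×0.45079 + 0.0722×0.18447 ≈ 0.38397
Lighter = 0.38397, Darker = 0.09450
Ratio = (L_lighter + 0.05) / (L_darker + 0.05)
Ratio = (0.38397 + 0.05) / (0.09450 + 0.05) = 0.43397 / 0.14450 ≈ 3.0032
Ratio ≈ 3.00:1


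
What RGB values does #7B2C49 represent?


7B → 123 (R)
2C → 44 (G)
49 → 73 (B)
= RGB(123, 44, 73)


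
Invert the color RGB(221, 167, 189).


Invert: (255-R, 255-G, 255-B)
R: 255-221 = 34
G: 255-167 = 88
B: 255-189 = 66
= RGB(34, 88, 66)


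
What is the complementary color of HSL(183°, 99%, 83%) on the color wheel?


Complement = opposite side of color wheel = hue + 180°
H' = (183 + 180) mod 360 = 3°
S and L unchanged.
= HSL(3°, 99%, 83%)


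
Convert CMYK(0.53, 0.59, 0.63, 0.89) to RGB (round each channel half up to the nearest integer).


R = 255 × (1-C) × (1-K) = 255 × 0.47 × 0.11 = 13.1835 → 13
G = 255 × (1-M) × (1-K) = 255 × 0.41 × 0.11 = 11.5005 → 12
B = 255 × (1-Y) × (1-K) = 255 × 0.37 × 0.11 = 10.3785 → 10
= RGB(13, 12, 10)


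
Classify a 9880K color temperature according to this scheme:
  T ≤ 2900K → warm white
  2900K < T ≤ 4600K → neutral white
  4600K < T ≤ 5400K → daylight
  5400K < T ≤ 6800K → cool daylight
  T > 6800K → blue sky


Temperature: 9880K
9880K > 6800K → blue sky
Classification: blue sky


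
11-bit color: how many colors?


Colors = 2^bits = 2^11
= 2,048 colors


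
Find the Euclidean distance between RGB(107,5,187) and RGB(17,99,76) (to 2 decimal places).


d = √[(R₁-R₂)² + (G₁-G₂)² + (B₁-B₂)²]
d = √[(107-17)² + (5-99)² + (187-76)²]
d = √[8100 + 8836 + 12321]
d = √29257
d ≈ 171.05


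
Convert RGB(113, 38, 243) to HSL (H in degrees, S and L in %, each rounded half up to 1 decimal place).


Normalize: R'=113/255≈0.4431, G'=38/255≈0.1490, B'=243/255≈0.9529
Max=243/255, Min=38/255, Δ=Max-Min=205/255
L = (Max+Min)/2 = (243+38)/510 = 281/510 = 0.55098… → L = 55.1%
L > 0.5 → S = Δ/(2-Max-Min) = 205/(510-243-38) = 205/229 = 0.89519… → S = 89.5%
(the 1/255 factors cancel in S and H, so raw channel differences can be used)
Max is B' → H = 60 × ((R-G)/Δ + 4) = 60 × ((113-38)/205 + 4)
  75/205 + 4 = 0.3658… + 4 = 4.3658…
  H = 60 × 4.3658… = 261.951…° → H = 262.0°
= HSL(262.0°, 89.5%, 55.1%)


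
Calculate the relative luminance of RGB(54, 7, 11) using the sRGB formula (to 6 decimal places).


Linearize each channel (sRGB transfer function): c = v/255; c_lin = c/12.92 if c ≤ 0.04045, else ((c+0.055)/1.055)^2.4
  R: 54/255 ≈ 0.211765 > 0.04045 → ((0.211765+0.055)/1.055)^2.4 ≈ 0.036889
  G: 7/255 ≈ 0.027451 ≤ 0.04045 → 0.027451/12.92 ≈ 0.002125
  B: 11/255 ≈ 0.043137 > 0.04045 → ((0.043137+0.055)/1.055)^2.4 ≈ 0.003347
R_lin = 0.036889, G_lin = 0.002125, B_lin = 0.003347
L = 0.2126×R + 0.7152×G + 0.0722×B
L = 0.2126×0.036889 + 0.7152×0.002125 + 0.0722×0.003347
L ≈ 0.009604


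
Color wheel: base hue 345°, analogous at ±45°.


Base hue: 345°
Left analog: (345 - 45) mod 360 = 300°
Right analog: (345 + 45) mod 360 = 30°
Analogous hues = 300° and 30°


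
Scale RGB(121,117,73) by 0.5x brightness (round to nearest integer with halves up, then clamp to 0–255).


Multiply each channel by 0.5, round half up, clamp to [0, 255]
R: 121×0.5 = 60.5 → round → 61
G: 117×0.5 = 58.5 → round → 59
B: 73×0.5 = 36.5 → round → 37
= RGB(61, 59, 37)


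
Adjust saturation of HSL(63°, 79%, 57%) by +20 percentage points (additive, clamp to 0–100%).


Original S = 79%
Adjustment = +20 percentage points
New S = 79 + (20) = 99
Clamp to [0, 100] → 99
= HSL(63°, 99%, 57%)


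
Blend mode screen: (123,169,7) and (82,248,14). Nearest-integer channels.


Screen: C = 255 - (255-A)×(255-B)/255, rounded to nearest integer
R: 255 - (255-123)×(255-82)/255 = 255 - 22836/255 ≈ 255 - 89.553 = 165.447 → 165
G: 255 - (255-169)×(255-248)/255 = 255 - 602/255 ≈ 255 - 2.361 = 252.639 → 253
B: 255 - (255-7)×(255-14)/255 = 255 - 59768/255 ≈ 255 - 234.384 = 20.616 → 21
= RGB(165, 253, 21)


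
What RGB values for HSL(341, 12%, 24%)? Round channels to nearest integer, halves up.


H=341°, S=0.12, L=0.24
C = (1-|2L-1|)×S = (1-|-0.52|)×0.12 = 0.0576
H' = H/60 = 341/60 ≈ 5.6833; X = C×(1-|H' mod 2 - 1|) = 0.01824
m = L - C/2 = 0.24 - 0.0288 = 0.2112
Sector ⌊H'⌋ = 5 → (R',G',B') = (0.0576, 0.0, 0.01824)
RGB = ((R'+m)×255, (G'+m)×255, (B'+m)×255) = (68.544, 53.856, 58.5072)
Round half up → RGB(69, 54, 59)


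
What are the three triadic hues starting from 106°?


Triadic: equally spaced at 120° intervals
H1 = 106°
H2 = (106 + 120) mod 360 = 226°
H3 = (106 + 240) mod 360 = 346°
Triadic = 106°, 226°, 346°


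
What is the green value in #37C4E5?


Color: #37C4E5
R = 37 = 55
G = C4 = 196
B = E5 = 229
Green = 196


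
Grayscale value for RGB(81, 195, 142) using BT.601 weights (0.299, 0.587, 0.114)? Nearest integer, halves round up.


Gray = 0.299×R + 0.587×G + 0.114×B
Gray = 0.299×81 + 0.587×195 + 0.114×142
Gray = 24.219 + 114.465 + 16.188
Gray = 154.872 → round half up → 155
Gray = 155


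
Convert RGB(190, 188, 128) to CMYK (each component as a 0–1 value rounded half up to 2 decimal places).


R'=190/255≈0.7451, G'=188/255≈0.7373, B'=128/255≈0.5020
K = 1 - max(R',G',B') = 1 - 190/255 = 65/255 = 0.25490… → 0.25
(1-R'-K)/(1-K) simplifies to (max-R)/max with max = 190:
C = (190-190)/190 = 0/190 = 0 → 0.00
M = (190-188)/190 = 2/190 = 0.01052… → 0.01
Y = (190-128)/190 = 62/190 = 0.32631… → 0.33
= CMYK(0.00, 0.01, 0.33, 0.25)


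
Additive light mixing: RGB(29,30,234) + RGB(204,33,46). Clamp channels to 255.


Additive: each channel = min(255, C₁+C₂)
R: 29+204 = 233 → 233
G: 30+33 = 63 → 63
B: 234+46 = 280 → 255
= RGB(233, 63, 255)


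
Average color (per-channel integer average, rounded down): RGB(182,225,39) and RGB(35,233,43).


Midpoint: each channel = ⌊(C₁+C₂)/2⌋
R: ⌊(182+35)/2⌋ = 108
G: ⌊(225+233)/2⌋ = 229
B: ⌊(39+43)/2⌋ = 41
= RGB(108, 229, 41)


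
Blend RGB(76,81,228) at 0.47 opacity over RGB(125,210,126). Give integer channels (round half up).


C = α×F + (1-α)×B, with 1-α = 0.53
R: 0.47×76 + 0.53×125 = 35.72 + 66.25 = 101.97 → 102
G: 0.47×81 + 0.53×210 = 38.07 + 111.30 = 149.37 → 149
B: 0.47×228 + 0.53×126 = 107.16 + 66.78 = 173.94 → 174
= RGB(102, 149, 174)


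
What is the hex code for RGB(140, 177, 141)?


R = 140 → 8C (hex)
G = 177 → B1 (hex)
B = 141 → 8D (hex)
Hex = #8CB18D


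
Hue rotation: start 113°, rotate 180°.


New hue = (H + rotation) mod 360
New hue = (113 + 180) mod 360
= 293 mod 360
= 293°


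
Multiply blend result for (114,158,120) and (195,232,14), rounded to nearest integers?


Multiply: C = A×B/255, rounded to nearest integer
R: 114×195/255 = 22230/255 ≈ 87.176 → 87
G: 158×232/255 = 36656/255 ≈ 143.749 → 144
B: 120×14/255 = 1680/255 ≈ 6.588 → 7
= RGB(87, 144, 7)


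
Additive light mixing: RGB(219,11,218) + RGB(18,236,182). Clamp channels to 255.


Additive: each channel = min(255, C₁+C₂)
R: 219+18 = 237 → 237
G: 11+236 = 247 → 247
B: 218+182 = 400 → 255
= RGB(237, 247, 255)


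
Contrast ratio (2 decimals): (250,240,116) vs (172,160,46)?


Linearize each sRGB channel c=v/255: c/12.92 if c ≤ 0.04045 else ((c+0.055)/1.055)^2.4
L = 0.2126×R_lin + 0.7152×G_lin + 0.0722×B_lin
Color 1 (250,240,116):
  R=250: 250/255≈0.9804 > 0.04045 → ((0.9804+0.055)/1.055)^2.4 ≈ 0.95597
  G=240: 240/255≈0.9412 > 0.04045 → ((0.9412+0.055)/1.055)^2.4 ≈ 0.87137
  B=116: 116/255≈0.4549 > 0.04045 → ((0.4549+0.055)/1.055)^2.4 ≈ 0.17465
  L1 = 0.2126×0.95597 + 0.7152×0.87137 + 0.0722×0.17465 ≈ 0.83905
Color 2 (172,160,46):
  R=172: 172/255≈0.6745 > 0.04045 → ((0.6745+0.055)/1.055)^2.4 ≈ 0.41254
  G=160: 160/255≈0.6275 > 0.04045 → ((0.6275+0.055)/1.055)^2.4 ≈ 0.35153
  B=46: 46/255≈0.1804 > 0.04045 → ((0.1804+0.055)/1.055)^2.4 ≈ 0.02732
  L2 = 0.2126×0.41254 + 0.7152×0.35153 + 0.0722×0.02732 ≈ 0.34110
Lighter = 0.83905, Darker = 0.34110
Ratio = (L_lighter + 0.05) / (L_darker + 0.05)
Ratio = (0.83905 + 0.05) / (0.34110 + 0.05) = 0.88905 / 0.39110 ≈ 2.2732
Ratio ≈ 2.27:1


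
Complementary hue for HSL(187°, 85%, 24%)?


Complement = opposite side of color wheel = hue + 180°
H' = (187 + 180) mod 360 = 7°
S and L unchanged.
= HSL(7°, 85%, 24%)


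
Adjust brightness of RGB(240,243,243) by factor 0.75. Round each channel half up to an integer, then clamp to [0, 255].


Multiply each channel by 0.75, round half up, clamp to [0, 255]
R: 240×0.75 = 180
G: 243×0.75 = 182.25 → round → 182
B: 243×0.75 = 182.25 → round → 182
= RGB(180, 182, 182)


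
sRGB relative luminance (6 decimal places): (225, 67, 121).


Linearize each channel (sRGB transfer function): c = v/255; c_lin = c/12.92 if c ≤ 0.04045, else ((c+0.055)/1.055)^2.4
  R: 225/255 ≈ 0.882353 > 0.04045 → ((0.882353+0.055)/1.055)^2.4 ≈ 0.752942
  G: 67/255 ≈ 0.262745 > 0.04045 → ((0.262745+0.055)/1.055)^2.4 ≈ 0.056128
  B: 121/255 ≈ 0.474510 > 0.04045 → ((0.474510+0.055)/1.055)^2.4 ≈ 0.191202
R_lin = 0.752942, G_lin = 0.056128, B_lin = 0.191202
L = 0.2126×R + 0.7152×G + 0.0722×B
L = 0.2126×0.752942 + 0.7152×0.056128 + 0.0722×0.191202
L ≈ 0.214023
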